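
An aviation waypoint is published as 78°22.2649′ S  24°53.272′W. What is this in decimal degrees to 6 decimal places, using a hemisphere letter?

78.371082° S, 24.887867° W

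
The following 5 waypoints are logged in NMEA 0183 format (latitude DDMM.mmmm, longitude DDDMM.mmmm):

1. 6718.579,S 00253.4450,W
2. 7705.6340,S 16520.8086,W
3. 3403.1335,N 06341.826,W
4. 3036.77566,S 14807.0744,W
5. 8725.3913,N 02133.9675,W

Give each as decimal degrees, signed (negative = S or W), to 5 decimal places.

Point 1:
  Latitude: split at 2 digits → 67° and 18.579′; 67 + 18.579/60 = 67.309650
  S → negative
  λ: split at 3 digits → 002° and 53.445′; 2 + 53.445/60 = 2.890750
  W → negative
Point 2:
  Latitude: split at 2 digits → 77° and 5.634′; 77 + 5.634/60 = 77.093900
  S → negative
  Lon: degrees = first 3 digits = 165, minutes = 20.8086; 165 + 20.8086/60 = 165.346810
  W → negative
Point 3:
  φ: split at 2 digits → 34° and 3.1335′; 34 + 3.1335/60 = 34.052225
  N → positive
  Lon: degrees = first 3 digits = 63, minutes = 41.826; 63 + 41.826/60 = 63.697100
  W ⇒ negate
Point 4:
  Latitude: degrees = first 2 digits = 30, minutes = 36.77566; 30 + 36.77566/60 = 30.612928
  S → negative
  λ: split at 3 digits → 148° and 7.0744′; 148 + 7.0744/60 = 148.117907
  W ⇒ negate
Point 5:
  φ: split at 2 digits → 87° and 25.3913′; 87 + 25.3913/60 = 87.423188
  N ⇒ keep positive
  Lon: split at 3 digits → 021° and 33.9675′; 21 + 33.9675/60 = 21.566125
  W → negative

1. -67.30965, -2.89075
2. -77.09390, -165.34681
3. 34.05223, -63.69710
4. -30.61293, -148.11791
5. 87.42319, -21.56613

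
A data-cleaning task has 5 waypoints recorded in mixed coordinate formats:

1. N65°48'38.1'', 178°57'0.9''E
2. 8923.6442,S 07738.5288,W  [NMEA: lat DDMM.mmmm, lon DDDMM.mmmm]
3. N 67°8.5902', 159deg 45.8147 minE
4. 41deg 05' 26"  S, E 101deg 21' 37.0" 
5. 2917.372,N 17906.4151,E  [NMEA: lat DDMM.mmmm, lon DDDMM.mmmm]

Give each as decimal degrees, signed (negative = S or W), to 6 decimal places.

1. 65.810583, 178.950250
2. -89.394070, -77.642147
3. 67.143170, 159.763578
4. -41.090556, 101.360278
5. 29.289533, 179.106918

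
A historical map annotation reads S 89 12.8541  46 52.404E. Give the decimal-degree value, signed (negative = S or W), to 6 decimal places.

Lat: 12.8541′ = 0.214235°; total 89.2142350
hemisphere S, so the sign is −
λ: 46 + 52.404/60 = 46.8734000
E → positive

-89.214235, 46.873400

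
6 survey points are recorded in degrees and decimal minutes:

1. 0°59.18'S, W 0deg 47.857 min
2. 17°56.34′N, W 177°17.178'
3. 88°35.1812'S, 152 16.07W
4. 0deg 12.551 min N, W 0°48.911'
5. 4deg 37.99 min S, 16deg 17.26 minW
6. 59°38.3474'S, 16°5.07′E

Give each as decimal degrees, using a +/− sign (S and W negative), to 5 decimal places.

1. -0.98633, -0.79762
2. 17.93900, -177.28630
3. -88.58635, -152.26783
4. 0.20918, -0.81518
5. -4.63317, -16.28767
6. -59.63912, 16.08450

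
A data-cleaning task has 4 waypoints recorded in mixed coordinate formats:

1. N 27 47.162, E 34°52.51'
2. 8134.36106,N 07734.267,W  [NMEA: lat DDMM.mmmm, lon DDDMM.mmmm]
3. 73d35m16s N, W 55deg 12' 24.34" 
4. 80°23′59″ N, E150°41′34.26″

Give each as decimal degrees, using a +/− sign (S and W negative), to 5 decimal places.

1. 27.78603, 34.87517
2. 81.57268, -77.57112
3. 73.58778, -55.20676
4. 80.39972, 150.69285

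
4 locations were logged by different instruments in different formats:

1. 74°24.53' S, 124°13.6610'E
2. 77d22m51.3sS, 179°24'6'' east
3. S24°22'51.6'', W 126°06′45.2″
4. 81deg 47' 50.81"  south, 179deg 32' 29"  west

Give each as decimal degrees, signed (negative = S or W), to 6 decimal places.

Point 1:
  φ: 74 + 24.53/60 = 74.4088333
  hemisphere S, so the sign is −
  Longitude: 13.661′ = 0.227683°; total 124.2276833
  E ⇒ keep positive
Point 2:
  Lat: 77° + 22/60 + 51.3/3600 = 77 + 0.366667 + 0.014250 = 77.3809167
  S → negative
  λ: 179° + 24/60 + 6/3600 = 179 + 0.400000 + 0.001667 = 179.4016667
  E ⇒ keep positive
Point 3:
  Latitude: 24 + 22/60 + 51.6/3600 = 24.3810000
  S → negative
  λ: 6′ + 45.2″ = 6.75333′; 126 + 6.75333/60 = 126.1125556
  W → negative
Point 4:
  φ: 81° + 47/60 + 50.81/3600 = 81 + 0.783333 + 0.014114 = 81.7974472
  S → negative
  Lon: 179° + 32/60 + 29/3600 = 179 + 0.533333 + 0.008056 = 179.5413889
  W → negative

1. -74.408833, 124.227683
2. -77.380917, 179.401667
3. -24.381000, -126.112556
4. -81.797447, -179.541389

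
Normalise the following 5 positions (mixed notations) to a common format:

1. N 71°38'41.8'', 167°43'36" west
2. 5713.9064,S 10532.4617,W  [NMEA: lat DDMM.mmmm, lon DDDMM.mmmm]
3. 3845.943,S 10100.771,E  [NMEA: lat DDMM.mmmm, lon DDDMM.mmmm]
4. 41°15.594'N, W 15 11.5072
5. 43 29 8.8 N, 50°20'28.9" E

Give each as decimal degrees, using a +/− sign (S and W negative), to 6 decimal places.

Point 1:
  Latitude: 38′ + 41.8″ = 38.69667′; 71 + 38.69667/60 = 71.6449444
  N ⇒ keep positive
  Lon: 167° + 43/60 + 36/3600 = 167 + 0.716667 + 0.010000 = 167.7266667
  hemisphere W, so the sign is −
Point 2:
  φ: degrees = first 2 digits = 57, minutes = 13.9064; 57 + 13.9064/60 = 57.2317733
  hemisphere S, so the sign is −
  Longitude: degrees = first 3 digits = 105, minutes = 32.4617; 105 + 32.4617/60 = 105.5410283
  W ⇒ negate
Point 3:
  φ: split at 2 digits → 38° and 45.943′; 38 + 45.943/60 = 38.7657167
  S ⇒ negate
  Lon: split at 3 digits → 101° and 0.771′; 101 + 0.771/60 = 101.0128500
  E → positive
Point 4:
  φ: 15.594′ = 0.259900°; total 41.2599000
  N → positive
  Longitude: 11.5072′ = 0.191787°; total 15.1917867
  W → negative
Point 5:
  Latitude: 29′ + 8.8″ = 29.14667′; 43 + 29.14667/60 = 43.4857778
  N → positive
  Lon: 50° + 20/60 + 28.9/3600 = 50 + 0.333333 + 0.008028 = 50.3413611
  E → positive

1. 71.644944, -167.726667
2. -57.231773, -105.541028
3. -38.765717, 101.012850
4. 41.259900, -15.191787
5. 43.485778, 50.341361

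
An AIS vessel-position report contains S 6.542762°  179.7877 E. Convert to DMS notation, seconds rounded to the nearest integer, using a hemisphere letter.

Lat: whole degrees 6; 32.56572′ → 32′ and 33.94″
Longitude: whole degrees 179; 47.26200′ → 47′ and 15.72″

6°32′34″ S, 179°47′16″ E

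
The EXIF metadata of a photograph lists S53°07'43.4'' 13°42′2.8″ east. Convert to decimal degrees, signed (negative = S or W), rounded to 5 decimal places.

-53.12872, 13.70078

Latitude: 53 + 7/60 + 43.4/3600 = 53.128722
S ⇒ negate
Lon: 13 + 42/60 + 2.8/3600 = 13.700778
E ⇒ keep positive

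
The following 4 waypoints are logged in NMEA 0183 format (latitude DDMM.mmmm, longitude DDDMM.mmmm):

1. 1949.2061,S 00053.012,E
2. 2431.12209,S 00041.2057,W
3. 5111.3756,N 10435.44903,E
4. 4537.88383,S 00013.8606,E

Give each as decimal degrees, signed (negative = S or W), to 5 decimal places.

Point 1:
  φ: degrees = first 2 digits = 19, minutes = 49.2061; 19 + 49.2061/60 = 19.820102
  S → negative
  Longitude: split at 3 digits → 000° and 53.012′; 0 + 53.012/60 = 0.883533
  E → positive
Point 2:
  φ: degrees = first 2 digits = 24, minutes = 31.12209; 24 + 31.12209/60 = 24.518702
  hemisphere S, so the sign is −
  Lon: split at 3 digits → 000° and 41.2057′; 0 + 41.2057/60 = 0.686762
  hemisphere W, so the sign is −
Point 3:
  Lat: degrees = first 2 digits = 51, minutes = 11.3756; 51 + 11.3756/60 = 51.189593
  N ⇒ keep positive
  Longitude: split at 3 digits → 104° and 35.44903′; 104 + 35.44903/60 = 104.590817
  E ⇒ keep positive
Point 4:
  Latitude: split at 2 digits → 45° and 37.88383′; 45 + 37.88383/60 = 45.631397
  S ⇒ negate
  Lon: degrees = first 3 digits = 0, minutes = 13.8606; 0 + 13.8606/60 = 0.231010
  E ⇒ keep positive

1. -19.82010, 0.88353
2. -24.51870, -0.68676
3. 51.18959, 104.59082
4. -45.63140, 0.23101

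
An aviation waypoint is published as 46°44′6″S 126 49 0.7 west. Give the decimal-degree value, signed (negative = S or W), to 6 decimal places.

Latitude: 46 + 44/60 + 6/3600 = 46.7350000
S → negative
λ: 49′ + 0.7″ = 49.01167′; 126 + 49.01167/60 = 126.8168611
hemisphere W, so the sign is −

-46.735000, -126.816861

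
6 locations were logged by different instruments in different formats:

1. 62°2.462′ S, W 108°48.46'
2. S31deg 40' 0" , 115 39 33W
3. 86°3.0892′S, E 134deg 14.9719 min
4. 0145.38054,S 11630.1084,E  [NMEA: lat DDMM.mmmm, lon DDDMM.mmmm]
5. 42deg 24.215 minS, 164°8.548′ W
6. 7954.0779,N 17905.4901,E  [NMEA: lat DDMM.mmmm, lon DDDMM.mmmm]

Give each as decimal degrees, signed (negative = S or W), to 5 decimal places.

Point 1:
  φ: 2.462′ = 0.041033°; total 62.041033
  S → negative
  λ: 48.46′ = 0.807667°; total 108.807667
  hemisphere W, so the sign is −
Point 2:
  Lat: 31 + 40/60 + 0/3600 = 31.666667
  S → negative
  Lon: 39′ + 33″ = 39.55000′; 115 + 39.55000/60 = 115.659167
  W ⇒ negate
Point 3:
  Latitude: 3.0892′ = 0.051487°; total 86.051487
  S → negative
  Lon: 14.9719′ = 0.249532°; total 134.249532
  E → positive
Point 4:
  φ: split at 2 digits → 01° and 45.38054′; 1 + 45.38054/60 = 1.756342
  hemisphere S, so the sign is −
  λ: degrees = first 3 digits = 116, minutes = 30.1084; 116 + 30.1084/60 = 116.501807
  E → positive
Point 5:
  Lat: 24.215′ = 0.403583°; total 42.403583
  S ⇒ negate
  λ: 164 + 8.548/60 = 164.142467
  W ⇒ negate
Point 6:
  Latitude: split at 2 digits → 79° and 54.0779′; 79 + 54.0779/60 = 79.901298
  N → positive
  λ: split at 3 digits → 179° and 5.4901′; 179 + 5.4901/60 = 179.091502
  E → positive

1. -62.04103, -108.80767
2. -31.66667, -115.65917
3. -86.05149, 134.24953
4. -1.75634, 116.50181
5. -42.40358, -164.14247
6. 79.90130, 179.09150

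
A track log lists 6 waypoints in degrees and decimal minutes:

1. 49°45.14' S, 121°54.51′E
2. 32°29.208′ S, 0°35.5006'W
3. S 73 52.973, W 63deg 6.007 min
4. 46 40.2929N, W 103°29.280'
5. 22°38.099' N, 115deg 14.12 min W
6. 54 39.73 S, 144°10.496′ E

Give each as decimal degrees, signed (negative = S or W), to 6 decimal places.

Point 1:
  Latitude: 49 + 45.14/60 = 49.7523333
  S → negative
  Longitude: 121 + 54.51/60 = 121.9085000
  E → positive
Point 2:
  φ: 29.208′ = 0.486800°; total 32.4868000
  S → negative
  λ: 35.5006′ = 0.591677°; total 0.5916767
  W ⇒ negate
Point 3:
  Lat: 52.973′ = 0.882883°; total 73.8828833
  hemisphere S, so the sign is −
  Longitude: 6.007′ = 0.100117°; total 63.1001167
  W ⇒ negate
Point 4:
  Latitude: 40.2929′ = 0.671548°; total 46.6715483
  N → positive
  Lon: 103 + 29.28/60 = 103.4880000
  W → negative
Point 5:
  Lat: 22 + 38.099/60 = 22.6349833
  N ⇒ keep positive
  Lon: 115 + 14.12/60 = 115.2353333
  W ⇒ negate
Point 6:
  φ: 54 + 39.73/60 = 54.6621667
  S → negative
  Longitude: 10.496′ = 0.174933°; total 144.1749333
  E ⇒ keep positive

1. -49.752333, 121.908500
2. -32.486800, -0.591677
3. -73.882883, -63.100117
4. 46.671548, -103.488000
5. 22.634983, -115.235333
6. -54.662167, 144.174933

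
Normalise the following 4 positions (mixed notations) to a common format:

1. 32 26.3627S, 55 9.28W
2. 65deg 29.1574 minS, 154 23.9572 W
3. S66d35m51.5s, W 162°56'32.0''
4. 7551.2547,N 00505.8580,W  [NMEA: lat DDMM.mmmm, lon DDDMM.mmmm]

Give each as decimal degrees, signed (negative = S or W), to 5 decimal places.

Point 1:
  Lat: 26.3627′ = 0.439378°; total 32.439378
  S → negative
  λ: 55 + 9.28/60 = 55.154667
  W → negative
Point 2:
  Lat: 29.1574′ = 0.485957°; total 65.485957
  S ⇒ negate
  Lon: 23.9572′ = 0.399287°; total 154.399287
  W → negative
Point 3:
  Latitude: 66° + 35/60 + 51.5/3600 = 66 + 0.583333 + 0.014306 = 66.597639
  S ⇒ negate
  Longitude: 56′ + 32″ = 56.53333′; 162 + 56.53333/60 = 162.942222
  W ⇒ negate
Point 4:
  φ: degrees = first 2 digits = 75, minutes = 51.2547; 75 + 51.2547/60 = 75.854245
  N ⇒ keep positive
  λ: degrees = first 3 digits = 5, minutes = 5.858; 5 + 5.858/60 = 5.097633
  W ⇒ negate

1. -32.43938, -55.15467
2. -65.48596, -154.39929
3. -66.59764, -162.94222
4. 75.85425, -5.09763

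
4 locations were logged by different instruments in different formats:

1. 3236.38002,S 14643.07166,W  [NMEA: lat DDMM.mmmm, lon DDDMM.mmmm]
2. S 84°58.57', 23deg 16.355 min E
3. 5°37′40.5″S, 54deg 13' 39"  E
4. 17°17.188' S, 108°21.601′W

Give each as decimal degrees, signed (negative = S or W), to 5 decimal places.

1. -32.60633, -146.71786
2. -84.97617, 23.27258
3. -5.62792, 54.22750
4. -17.28647, -108.36002

Point 1:
  φ: degrees = first 2 digits = 32, minutes = 36.38002; 32 + 36.38002/60 = 32.606334
  hemisphere S, so the sign is −
  Longitude: split at 3 digits → 146° and 43.07166′; 146 + 43.07166/60 = 146.717861
  W ⇒ negate
Point 2:
  φ: 58.57′ = 0.976167°; total 84.976167
  hemisphere S, so the sign is −
  λ: 16.355′ = 0.272583°; total 23.272583
  E → positive
Point 3:
  Lat: 5 + 37/60 + 40.5/3600 = 5.627917
  S → negative
  λ: 13′ + 39″ = 13.65000′; 54 + 13.65000/60 = 54.227500
  E → positive
Point 4:
  Lat: 17 + 17.188/60 = 17.286467
  S → negative
  Lon: 21.601′ = 0.360017°; total 108.360017
  hemisphere W, so the sign is −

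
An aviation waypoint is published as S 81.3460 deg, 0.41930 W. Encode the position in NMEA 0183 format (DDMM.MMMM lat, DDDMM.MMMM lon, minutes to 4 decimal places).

8120.7600,S / 00025.1580,W

Latitude: minutes = (81.346000 − 81) × 60 = 20.760000
Longitude: fractional part 0.419300 → 25.158000 minutes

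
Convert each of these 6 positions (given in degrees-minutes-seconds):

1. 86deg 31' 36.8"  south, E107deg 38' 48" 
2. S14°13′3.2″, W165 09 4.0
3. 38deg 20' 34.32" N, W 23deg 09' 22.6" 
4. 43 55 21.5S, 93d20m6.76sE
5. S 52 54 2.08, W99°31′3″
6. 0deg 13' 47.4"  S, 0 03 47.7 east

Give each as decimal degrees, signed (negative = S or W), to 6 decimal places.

1. -86.526889, 107.646667
2. -14.217556, -165.151111
3. 38.342867, -23.156278
4. -43.922639, 93.335211
5. -52.900578, -99.517500
6. -0.229833, 0.063250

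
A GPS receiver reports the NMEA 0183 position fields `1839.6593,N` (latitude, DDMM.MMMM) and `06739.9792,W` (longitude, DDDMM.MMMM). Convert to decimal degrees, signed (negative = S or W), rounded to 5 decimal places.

18.66099, -67.66632

φ: degrees = first 2 digits = 18, minutes = 39.6593; 18 + 39.6593/60 = 18.660988
N → positive
Lon: split at 3 digits → 067° and 39.9792′; 67 + 39.9792/60 = 67.666320
hemisphere W, so the sign is −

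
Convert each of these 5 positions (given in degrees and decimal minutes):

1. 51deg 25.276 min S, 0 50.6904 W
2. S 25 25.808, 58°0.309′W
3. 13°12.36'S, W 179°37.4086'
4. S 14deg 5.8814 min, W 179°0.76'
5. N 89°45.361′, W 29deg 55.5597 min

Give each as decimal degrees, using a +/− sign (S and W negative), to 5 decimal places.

1. -51.42127, -0.84484
2. -25.43013, -58.00515
3. -13.20600, -179.62348
4. -14.09802, -179.01267
5. 89.75602, -29.92600

Point 1:
  Lat: 25.276′ = 0.421267°; total 51.421267
  S ⇒ negate
  λ: 0 + 50.6904/60 = 0.844840
  W → negative
Point 2:
  Latitude: 25.808′ = 0.430133°; total 25.430133
  hemisphere S, so the sign is −
  λ: 0.309′ = 0.005150°; total 58.005150
  W → negative
Point 3:
  Lat: 12.36′ = 0.206000°; total 13.206000
  S ⇒ negate
  Lon: 179 + 37.4086/60 = 179.623477
  hemisphere W, so the sign is −
Point 4:
  Lat: 14 + 5.8814/60 = 14.098023
  hemisphere S, so the sign is −
  Lon: 179 + 0.76/60 = 179.012667
  hemisphere W, so the sign is −
Point 5:
  Latitude: 89 + 45.361/60 = 89.756017
  N ⇒ keep positive
  Lon: 29 + 55.5597/60 = 29.925995
  hemisphere W, so the sign is −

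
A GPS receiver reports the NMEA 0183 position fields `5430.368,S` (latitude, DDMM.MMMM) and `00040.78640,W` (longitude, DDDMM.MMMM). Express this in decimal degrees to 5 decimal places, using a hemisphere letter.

54.50613° S, 0.67977° W

Lat: degrees = first 2 digits = 54, minutes = 30.368; 54 + 30.368/60 = 54.506133
λ: split at 3 digits → 000° and 40.7864′; 0 + 40.7864/60 = 0.679773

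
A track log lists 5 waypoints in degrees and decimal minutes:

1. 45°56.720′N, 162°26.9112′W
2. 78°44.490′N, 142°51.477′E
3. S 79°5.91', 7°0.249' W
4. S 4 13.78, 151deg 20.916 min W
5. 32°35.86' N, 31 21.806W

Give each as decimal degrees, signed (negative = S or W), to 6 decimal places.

1. 45.945333, -162.448520
2. 78.741500, 142.857950
3. -79.098500, -7.004150
4. -4.229667, -151.348600
5. 32.597667, -31.363433

Point 1:
  Latitude: 56.72′ = 0.945333°; total 45.9453333
  N → positive
  λ: 162 + 26.9112/60 = 162.4485200
  W ⇒ negate
Point 2:
  Latitude: 78 + 44.49/60 = 78.7415000
  N ⇒ keep positive
  Longitude: 51.477′ = 0.857950°; total 142.8579500
  E ⇒ keep positive
Point 3:
  Latitude: 79 + 5.91/60 = 79.0985000
  S → negative
  λ: 0.249′ = 0.004150°; total 7.0041500
  hemisphere W, so the sign is −
Point 4:
  Lat: 4 + 13.78/60 = 4.2296667
  hemisphere S, so the sign is −
  λ: 151 + 20.916/60 = 151.3486000
  W ⇒ negate
Point 5:
  Latitude: 32 + 35.86/60 = 32.5976667
  N → positive
  λ: 21.806′ = 0.363433°; total 31.3634333
  W ⇒ negate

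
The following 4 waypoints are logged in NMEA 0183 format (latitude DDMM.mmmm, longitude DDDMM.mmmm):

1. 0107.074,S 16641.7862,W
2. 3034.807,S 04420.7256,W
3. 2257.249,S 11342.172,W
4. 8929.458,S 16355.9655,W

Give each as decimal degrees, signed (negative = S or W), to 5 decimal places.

1. -1.11790, -166.69644
2. -30.58012, -44.34543
3. -22.95415, -113.70287
4. -89.49097, -163.93276

Point 1:
  Latitude: split at 2 digits → 01° and 7.074′; 1 + 7.074/60 = 1.117900
  hemisphere S, so the sign is −
  λ: split at 3 digits → 166° and 41.7862′; 166 + 41.7862/60 = 166.696437
  W ⇒ negate
Point 2:
  φ: degrees = first 2 digits = 30, minutes = 34.807; 30 + 34.807/60 = 30.580117
  hemisphere S, so the sign is −
  Longitude: split at 3 digits → 044° and 20.7256′; 44 + 20.7256/60 = 44.345427
  hemisphere W, so the sign is −
Point 3:
  φ: degrees = first 2 digits = 22, minutes = 57.249; 22 + 57.249/60 = 22.954150
  S → negative
  λ: degrees = first 3 digits = 113, minutes = 42.172; 113 + 42.172/60 = 113.702867
  W ⇒ negate
Point 4:
  Latitude: split at 2 digits → 89° and 29.458′; 89 + 29.458/60 = 89.490967
  S → negative
  λ: degrees = first 3 digits = 163, minutes = 55.9655; 163 + 55.9655/60 = 163.932758
  hemisphere W, so the sign is −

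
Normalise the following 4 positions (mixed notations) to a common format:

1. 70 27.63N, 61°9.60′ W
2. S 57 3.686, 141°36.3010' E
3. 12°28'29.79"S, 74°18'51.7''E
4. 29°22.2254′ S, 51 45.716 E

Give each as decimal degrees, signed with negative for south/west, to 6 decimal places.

1. 70.460500, -61.160000
2. -57.061433, 141.605017
3. -12.474942, 74.314361
4. -29.370423, 51.761933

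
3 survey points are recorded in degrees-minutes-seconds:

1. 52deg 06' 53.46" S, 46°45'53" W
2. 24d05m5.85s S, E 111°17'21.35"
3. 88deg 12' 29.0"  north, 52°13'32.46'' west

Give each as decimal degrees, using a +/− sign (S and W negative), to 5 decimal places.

1. -52.11485, -46.76472
2. -24.08496, 111.28926
3. 88.20806, -52.22568

Point 1:
  Latitude: 6′ + 53.46″ = 6.89100′; 52 + 6.89100/60 = 52.114850
  hemisphere S, so the sign is −
  Lon: 46° + 45/60 + 53/3600 = 46 + 0.750000 + 0.014722 = 46.764722
  W → negative
Point 2:
  φ: 5′ + 5.85″ = 5.09750′; 24 + 5.09750/60 = 24.084958
  hemisphere S, so the sign is −
  λ: 111 + 17/60 + 21.35/3600 = 111.289264
  E ⇒ keep positive
Point 3:
  Lat: 88° + 12/60 + 29/3600 = 88 + 0.200000 + 0.008056 = 88.208056
  N ⇒ keep positive
  λ: 13′ + 32.46″ = 13.54100′; 52 + 13.54100/60 = 52.225683
  W → negative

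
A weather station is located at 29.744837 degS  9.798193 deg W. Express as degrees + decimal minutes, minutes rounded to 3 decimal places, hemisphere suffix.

Latitude: fractional part 0.744837 → 44.69022 minutes
λ: fractional part 0.798193 → 47.89158 minutes

29° 44.690′ S, 9° 47.892′ W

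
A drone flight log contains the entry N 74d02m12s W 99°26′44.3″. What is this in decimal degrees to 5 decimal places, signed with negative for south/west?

74.03667, -99.44564

Latitude: 74° + 2/60 + 12/3600 = 74 + 0.033333 + 0.003333 = 74.036667
N ⇒ keep positive
Lon: 26′ + 44.3″ = 26.73833′; 99 + 26.73833/60 = 99.445639
hemisphere W, so the sign is −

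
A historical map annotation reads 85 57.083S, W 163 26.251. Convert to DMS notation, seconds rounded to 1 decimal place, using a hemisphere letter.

φ: 57.08300′ → 57′ and 0.08300 × 60 = 4.980″
λ: fractional minutes 0.25100 × 60 = 15.060″

85°57′5.0″ S, 163°26′15.1″ W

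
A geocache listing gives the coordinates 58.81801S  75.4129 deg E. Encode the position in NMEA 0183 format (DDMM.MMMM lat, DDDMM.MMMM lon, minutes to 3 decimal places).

5849.081,S / 07524.774,E

Lat: minutes = (58.818010 − 58) × 60 = 49.08060
λ: fractional part 0.412900 → 24.77400 minutes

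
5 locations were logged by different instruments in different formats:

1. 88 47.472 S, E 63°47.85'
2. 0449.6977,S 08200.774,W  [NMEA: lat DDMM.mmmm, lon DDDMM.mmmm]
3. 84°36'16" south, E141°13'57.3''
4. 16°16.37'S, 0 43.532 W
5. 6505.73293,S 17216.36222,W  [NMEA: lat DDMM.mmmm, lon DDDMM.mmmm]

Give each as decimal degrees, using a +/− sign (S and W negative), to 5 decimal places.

1. -88.79120, 63.79750
2. -4.82830, -82.01290
3. -84.60444, 141.23258
4. -16.27283, -0.72553
5. -65.09555, -172.27270

Point 1:
  φ: 88 + 47.472/60 = 88.791200
  hemisphere S, so the sign is −
  Longitude: 63 + 47.85/60 = 63.797500
  E ⇒ keep positive
Point 2:
  Lat: split at 2 digits → 04° and 49.6977′; 4 + 49.6977/60 = 4.828295
  S → negative
  λ: split at 3 digits → 082° and 0.774′; 82 + 0.774/60 = 82.012900
  W ⇒ negate
Point 3:
  Lat: 84° + 36/60 + 16/3600 = 84 + 0.600000 + 0.004444 = 84.604444
  S ⇒ negate
  Longitude: 141° + 13/60 + 57.3/3600 = 141 + 0.216667 + 0.015917 = 141.232583
  E ⇒ keep positive
Point 4:
  φ: 16.37′ = 0.272833°; total 16.272833
  S ⇒ negate
  Longitude: 0 + 43.532/60 = 0.725533
  W ⇒ negate
Point 5:
  Latitude: degrees = first 2 digits = 65, minutes = 5.73293; 65 + 5.73293/60 = 65.095549
  hemisphere S, so the sign is −
  Longitude: degrees = first 3 digits = 172, minutes = 16.36222; 172 + 16.36222/60 = 172.272704
  W ⇒ negate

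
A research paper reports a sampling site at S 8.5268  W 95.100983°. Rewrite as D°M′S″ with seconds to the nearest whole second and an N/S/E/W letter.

Latitude: 0.526800° → 31.60800′; 0.60800 × 60 = 36.48″
λ: 0.100983 × 60 = 6.05898′ → 6′, remainder × 60 = 3.54″

8°31′36″ S, 95°06′4″ W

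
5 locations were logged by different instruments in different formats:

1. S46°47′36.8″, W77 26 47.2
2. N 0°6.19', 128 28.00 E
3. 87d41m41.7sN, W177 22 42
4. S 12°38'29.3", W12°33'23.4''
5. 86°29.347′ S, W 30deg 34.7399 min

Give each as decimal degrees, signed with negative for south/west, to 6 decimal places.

1. -46.793556, -77.446444
2. 0.103167, 128.466667
3. 87.694917, -177.378333
4. -12.641472, -12.556500
5. -86.489117, -30.578998

Point 1:
  φ: 46° + 47/60 + 36.8/3600 = 46 + 0.783333 + 0.010222 = 46.7935556
  S ⇒ negate
  λ: 77° + 26/60 + 47.2/3600 = 77 + 0.433333 + 0.013111 = 77.4464444
  hemisphere W, so the sign is −
Point 2:
  φ: 6.19′ = 0.103167°; total 0.1031667
  N → positive
  Lon: 28′ = 0.466667°; total 128.4666667
  E ⇒ keep positive
Point 3:
  Lat: 87 + 41/60 + 41.7/3600 = 87.6949167
  N → positive
  λ: 177 + 22/60 + 42/3600 = 177.3783333
  hemisphere W, so the sign is −
Point 4:
  Lat: 12° + 38/60 + 29.3/3600 = 12 + 0.633333 + 0.008139 = 12.6414722
  hemisphere S, so the sign is −
  Longitude: 33′ + 23.4″ = 33.39000′; 12 + 33.39000/60 = 12.5565000
  W ⇒ negate
Point 5:
  Lat: 86 + 29.347/60 = 86.4891167
  S → negative
  Lon: 34.7399′ = 0.578998°; total 30.5789983
  W → negative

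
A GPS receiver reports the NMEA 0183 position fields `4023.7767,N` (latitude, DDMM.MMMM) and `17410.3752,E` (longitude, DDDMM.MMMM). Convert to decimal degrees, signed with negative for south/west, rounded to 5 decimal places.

φ: degrees = first 2 digits = 40, minutes = 23.7767; 40 + 23.7767/60 = 40.396278
N ⇒ keep positive
Lon: split at 3 digits → 174° and 10.3752′; 174 + 10.3752/60 = 174.172920
E → positive

40.39628, 174.17292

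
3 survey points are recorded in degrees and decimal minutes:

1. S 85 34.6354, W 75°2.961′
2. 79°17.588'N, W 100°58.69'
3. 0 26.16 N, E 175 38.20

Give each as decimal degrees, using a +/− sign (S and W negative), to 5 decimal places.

1. -85.57726, -75.04935
2. 79.29313, -100.97817
3. 0.43600, 175.63667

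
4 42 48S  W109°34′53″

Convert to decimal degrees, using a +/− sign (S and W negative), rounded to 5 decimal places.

-4.71333, -109.58139

Lat: 4° + 42/60 + 48/3600 = 4 + 0.700000 + 0.013333 = 4.713333
S → negative
Longitude: 34′ + 53″ = 34.88333′; 109 + 34.88333/60 = 109.581389
hemisphere W, so the sign is −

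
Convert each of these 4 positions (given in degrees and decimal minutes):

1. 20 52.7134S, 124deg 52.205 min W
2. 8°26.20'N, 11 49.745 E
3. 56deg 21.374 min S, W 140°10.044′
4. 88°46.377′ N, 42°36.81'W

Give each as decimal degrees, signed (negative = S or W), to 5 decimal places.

1. -20.87856, -124.87008
2. 8.43667, 11.82908
3. -56.35623, -140.16740
4. 88.77295, -42.61350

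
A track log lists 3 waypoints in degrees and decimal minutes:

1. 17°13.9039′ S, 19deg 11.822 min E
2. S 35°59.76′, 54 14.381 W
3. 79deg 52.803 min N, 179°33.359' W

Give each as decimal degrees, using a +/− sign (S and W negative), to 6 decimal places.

1. -17.231732, 19.197033
2. -35.996000, -54.239683
3. 79.880050, -179.555983

Point 1:
  Lat: 13.9039′ = 0.231732°; total 17.2317317
  hemisphere S, so the sign is −
  Lon: 11.822′ = 0.197033°; total 19.1970333
  E → positive
Point 2:
  Lat: 59.76′ = 0.996000°; total 35.9960000
  S → negative
  λ: 14.381′ = 0.239683°; total 54.2396833
  hemisphere W, so the sign is −
Point 3:
  Lat: 79 + 52.803/60 = 79.8800500
  N ⇒ keep positive
  λ: 33.359′ = 0.555983°; total 179.5559833
  W ⇒ negate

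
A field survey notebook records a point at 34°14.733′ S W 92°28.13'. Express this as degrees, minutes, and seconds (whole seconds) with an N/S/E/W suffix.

Lat: 14.73300′ → 14′ and 0.73300 × 60 = 43.98″
Lon: 28.13000′ → 28′ and 0.13000 × 60 = 7.80″

34°14′44″ S, 92°28′8″ W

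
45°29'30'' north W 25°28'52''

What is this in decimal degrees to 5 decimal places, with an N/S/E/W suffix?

φ: 45 + 29/60 + 30/3600 = 45.491667
Longitude: 25 + 28/60 + 52/3600 = 25.481111

45.49167° N, 25.48111° W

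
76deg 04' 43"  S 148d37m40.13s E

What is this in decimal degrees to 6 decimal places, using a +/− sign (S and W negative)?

-76.078611, 148.627814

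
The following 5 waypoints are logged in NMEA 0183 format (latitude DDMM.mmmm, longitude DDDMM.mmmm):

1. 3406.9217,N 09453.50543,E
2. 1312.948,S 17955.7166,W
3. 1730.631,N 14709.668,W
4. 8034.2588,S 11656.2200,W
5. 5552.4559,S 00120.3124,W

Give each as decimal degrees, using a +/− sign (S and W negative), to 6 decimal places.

Point 1:
  Lat: split at 2 digits → 34° and 6.9217′; 34 + 6.9217/60 = 34.1153617
  N ⇒ keep positive
  Longitude: split at 3 digits → 094° and 53.50543′; 94 + 53.50543/60 = 94.8917572
  E ⇒ keep positive
Point 2:
  Latitude: degrees = first 2 digits = 13, minutes = 12.948; 13 + 12.948/60 = 13.2158000
  hemisphere S, so the sign is −
  Lon: split at 3 digits → 179° and 55.7166′; 179 + 55.7166/60 = 179.9286100
  W → negative
Point 3:
  Lat: degrees = first 2 digits = 17, minutes = 30.631; 17 + 30.631/60 = 17.5105167
  N → positive
  Longitude: split at 3 digits → 147° and 9.668′; 147 + 9.668/60 = 147.1611333
  W → negative
Point 4:
  Lat: split at 2 digits → 80° and 34.2588′; 80 + 34.2588/60 = 80.5709800
  hemisphere S, so the sign is −
  Lon: degrees = first 3 digits = 116, minutes = 56.22; 116 + 56.22/60 = 116.9370000
  W ⇒ negate
Point 5:
  Latitude: degrees = first 2 digits = 55, minutes = 52.4559; 55 + 52.4559/60 = 55.8742650
  S ⇒ negate
  Longitude: degrees = first 3 digits = 1, minutes = 20.3124; 1 + 20.3124/60 = 1.3385400
  W ⇒ negate

1. 34.115362, 94.891757
2. -13.215800, -179.928610
3. 17.510517, -147.161133
4. -80.570980, -116.937000
5. -55.874265, -1.338540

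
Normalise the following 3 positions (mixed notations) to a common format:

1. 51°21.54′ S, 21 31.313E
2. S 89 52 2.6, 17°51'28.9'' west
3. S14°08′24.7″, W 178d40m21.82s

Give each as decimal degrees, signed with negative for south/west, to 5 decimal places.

1. -51.35900, 21.52188
2. -89.86739, -17.85803
3. -14.14019, -178.67273

Point 1:
  Lat: 51 + 21.54/60 = 51.359000
  S → negative
  λ: 21 + 31.313/60 = 21.521883
  E → positive
Point 2:
  Latitude: 89 + 52/60 + 2.6/3600 = 89.867389
  S → negative
  λ: 17 + 51/60 + 28.9/3600 = 17.858028
  W ⇒ negate
Point 3:
  φ: 14° + 8/60 + 24.7/3600 = 14 + 0.133333 + 0.006861 = 14.140194
  S ⇒ negate
  Lon: 40′ + 21.82″ = 40.36367′; 178 + 40.36367/60 = 178.672728
  W → negative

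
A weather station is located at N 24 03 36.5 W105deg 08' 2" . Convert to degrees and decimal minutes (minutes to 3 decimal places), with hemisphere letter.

24° 3.608′ N, 105° 8.033′ W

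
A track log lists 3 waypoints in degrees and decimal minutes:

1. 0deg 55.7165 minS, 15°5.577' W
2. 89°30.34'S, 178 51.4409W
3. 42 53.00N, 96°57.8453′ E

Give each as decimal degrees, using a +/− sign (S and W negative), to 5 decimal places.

Point 1:
  φ: 55.7165′ = 0.928608°; total 0.928608
  S ⇒ negate
  Longitude: 15 + 5.577/60 = 15.092950
  W → negative
Point 2:
  φ: 30.34′ = 0.505667°; total 89.505667
  hemisphere S, so the sign is −
  Lon: 178 + 51.4409/60 = 178.857348
  W ⇒ negate
Point 3:
  φ: 53′ = 0.883333°; total 42.883333
  N ⇒ keep positive
  Lon: 57.8453′ = 0.964088°; total 96.964088
  E ⇒ keep positive

1. -0.92861, -15.09295
2. -89.50567, -178.85735
3. 42.88333, 96.96409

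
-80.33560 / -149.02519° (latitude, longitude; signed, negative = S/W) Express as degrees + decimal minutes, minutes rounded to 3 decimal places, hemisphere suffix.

80° 20.136′ S, 149° 1.511′ W

Latitude is negative → S; |value| = 80.335600
Lat: fractional part 0.335600 → 20.13600 minutes
Longitude is negative → W; |value| = 149.025190
Longitude: minutes = (149.025190 − 149) × 60 = 1.51140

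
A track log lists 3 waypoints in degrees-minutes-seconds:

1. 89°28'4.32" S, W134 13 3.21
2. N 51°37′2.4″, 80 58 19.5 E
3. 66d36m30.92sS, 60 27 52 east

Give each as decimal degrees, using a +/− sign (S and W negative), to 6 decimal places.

1. -89.467867, -134.217558
2. 51.617333, 80.972083
3. -66.608589, 60.464444

Point 1:
  φ: 89° + 28/60 + 4.32/3600 = 89 + 0.466667 + 0.001200 = 89.4678667
  S ⇒ negate
  Longitude: 134 + 13/60 + 3.21/3600 = 134.2175583
  hemisphere W, so the sign is −
Point 2:
  Lat: 51° + 37/60 + 2.4/3600 = 51 + 0.616667 + 0.000667 = 51.6173333
  N → positive
  λ: 80° + 58/60 + 19.5/3600 = 80 + 0.966667 + 0.005417 = 80.9720833
  E ⇒ keep positive
Point 3:
  Latitude: 66 + 36/60 + 30.92/3600 = 66.6085889
  hemisphere S, so the sign is −
  Longitude: 60 + 27/60 + 52/3600 = 60.4644444
  E ⇒ keep positive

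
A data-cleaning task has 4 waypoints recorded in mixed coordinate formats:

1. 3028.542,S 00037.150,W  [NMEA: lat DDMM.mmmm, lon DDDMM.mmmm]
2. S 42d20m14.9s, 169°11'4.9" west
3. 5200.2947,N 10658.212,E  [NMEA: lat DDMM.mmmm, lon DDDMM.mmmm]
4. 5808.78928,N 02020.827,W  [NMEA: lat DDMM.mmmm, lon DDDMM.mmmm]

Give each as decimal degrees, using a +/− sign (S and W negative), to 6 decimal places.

Point 1:
  Lat: degrees = first 2 digits = 30, minutes = 28.542; 30 + 28.542/60 = 30.4757000
  S → negative
  Longitude: split at 3 digits → 000° and 37.15′; 0 + 37.15/60 = 0.6191667
  W ⇒ negate
Point 2:
  Latitude: 42° + 20/60 + 14.9/3600 = 42 + 0.333333 + 0.004139 = 42.3374722
  S ⇒ negate
  Longitude: 11′ + 4.9″ = 11.08167′; 169 + 11.08167/60 = 169.1846944
  W → negative
Point 3:
  Latitude: split at 2 digits → 52° and 0.2947′; 52 + 0.2947/60 = 52.0049117
  N ⇒ keep positive
  λ: split at 3 digits → 106° and 58.212′; 106 + 58.212/60 = 106.9702000
  E ⇒ keep positive
Point 4:
  φ: split at 2 digits → 58° and 8.78928′; 58 + 8.78928/60 = 58.1464880
  N → positive
  Longitude: degrees = first 3 digits = 20, minutes = 20.827; 20 + 20.827/60 = 20.3471167
  W → negative

1. -30.475700, -0.619167
2. -42.337472, -169.184694
3. 52.004912, 106.970200
4. 58.146488, -20.347117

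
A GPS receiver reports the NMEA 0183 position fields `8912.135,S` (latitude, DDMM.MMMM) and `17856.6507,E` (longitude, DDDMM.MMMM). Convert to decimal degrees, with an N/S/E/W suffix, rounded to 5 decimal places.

Lat: split at 2 digits → 89° and 12.135′; 89 + 12.135/60 = 89.202250
Lon: split at 3 digits → 178° and 56.6507′; 178 + 56.6507/60 = 178.944178

89.20225° S, 178.94418° E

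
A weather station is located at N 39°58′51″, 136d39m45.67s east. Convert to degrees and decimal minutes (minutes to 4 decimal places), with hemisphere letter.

Latitude: seconds/60 = 0.85000; minutes = 58 + 0.85000 = 58.850000
Longitude: 39 + 45.67/60 = 39.761167′

39° 58.8500′ N, 136° 39.7612′ E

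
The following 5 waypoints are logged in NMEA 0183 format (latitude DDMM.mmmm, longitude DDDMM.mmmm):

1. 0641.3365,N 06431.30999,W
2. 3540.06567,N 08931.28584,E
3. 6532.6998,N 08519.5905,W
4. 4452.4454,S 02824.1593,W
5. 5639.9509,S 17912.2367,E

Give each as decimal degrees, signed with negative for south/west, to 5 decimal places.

1. 6.68894, -64.52183
2. 35.66776, 89.52143
3. 65.54500, -85.32651
4. -44.87409, -28.40266
5. -56.66585, 179.20395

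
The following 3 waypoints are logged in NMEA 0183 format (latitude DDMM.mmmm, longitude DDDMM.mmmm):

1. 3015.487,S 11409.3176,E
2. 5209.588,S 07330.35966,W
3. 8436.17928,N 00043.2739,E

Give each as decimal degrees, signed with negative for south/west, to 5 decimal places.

Point 1:
  Latitude: split at 2 digits → 30° and 15.487′; 30 + 15.487/60 = 30.258117
  hemisphere S, so the sign is −
  λ: degrees = first 3 digits = 114, minutes = 9.3176; 114 + 9.3176/60 = 114.155293
  E ⇒ keep positive
Point 2:
  Lat: degrees = first 2 digits = 52, minutes = 9.588; 52 + 9.588/60 = 52.159800
  S ⇒ negate
  Longitude: split at 3 digits → 073° and 30.35966′; 73 + 30.35966/60 = 73.505994
  hemisphere W, so the sign is −
Point 3:
  Lat: split at 2 digits → 84° and 36.17928′; 84 + 36.17928/60 = 84.602988
  N → positive
  Longitude: degrees = first 3 digits = 0, minutes = 43.2739; 0 + 43.2739/60 = 0.721232
  E ⇒ keep positive

1. -30.25812, 114.15529
2. -52.15980, -73.50599
3. 84.60299, 0.72123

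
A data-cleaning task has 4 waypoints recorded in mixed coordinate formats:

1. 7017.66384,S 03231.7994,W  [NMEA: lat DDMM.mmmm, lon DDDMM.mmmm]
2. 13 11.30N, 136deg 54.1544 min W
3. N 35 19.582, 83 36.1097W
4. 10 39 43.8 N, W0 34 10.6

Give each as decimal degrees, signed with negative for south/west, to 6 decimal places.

1. -70.294397, -32.529990
2. 13.188333, -136.902573
3. 35.326367, -83.601828
4. 10.662167, -0.569611

Point 1:
  φ: split at 2 digits → 70° and 17.66384′; 70 + 17.66384/60 = 70.2943973
  S ⇒ negate
  Longitude: degrees = first 3 digits = 32, minutes = 31.7994; 32 + 31.7994/60 = 32.5299900
  W → negative
Point 2:
  φ: 13 + 11.3/60 = 13.1883333
  N ⇒ keep positive
  λ: 54.1544′ = 0.902573°; total 136.9025733
  hemisphere W, so the sign is −
Point 3:
  Latitude: 35 + 19.582/60 = 35.3263667
  N → positive
  Longitude: 36.1097′ = 0.601828°; total 83.6018283
  W → negative
Point 4:
  φ: 39′ + 43.8″ = 39.73000′; 10 + 39.73000/60 = 10.6621667
  N → positive
  Longitude: 0 + 34/60 + 10.6/3600 = 0.5696111
  W ⇒ negate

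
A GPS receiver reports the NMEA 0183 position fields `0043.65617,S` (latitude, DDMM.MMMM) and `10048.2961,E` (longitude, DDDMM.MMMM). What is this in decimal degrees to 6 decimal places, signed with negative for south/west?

Latitude: degrees = first 2 digits = 0, minutes = 43.65617; 0 + 43.65617/60 = 0.7276028
S ⇒ negate
Longitude: split at 3 digits → 100° and 48.2961′; 100 + 48.2961/60 = 100.8049350
E ⇒ keep positive

-0.727603, 100.804935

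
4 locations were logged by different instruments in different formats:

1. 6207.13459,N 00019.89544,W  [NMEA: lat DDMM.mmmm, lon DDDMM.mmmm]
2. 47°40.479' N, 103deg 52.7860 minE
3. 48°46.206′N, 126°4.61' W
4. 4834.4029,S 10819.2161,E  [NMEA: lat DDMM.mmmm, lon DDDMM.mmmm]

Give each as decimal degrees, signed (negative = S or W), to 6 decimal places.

1. 62.118910, -0.331591
2. 47.674650, 103.879767
3. 48.770100, -126.076833
4. -48.573382, 108.320268

Point 1:
  Lat: split at 2 digits → 62° and 7.13459′; 62 + 7.13459/60 = 62.1189098
  N → positive
  λ: split at 3 digits → 000° and 19.89544′; 0 + 19.89544/60 = 0.3315907
  W → negative
Point 2:
  Lat: 47 + 40.479/60 = 47.6746500
  N ⇒ keep positive
  λ: 52.786′ = 0.879767°; total 103.8797667
  E → positive
Point 3:
  φ: 48 + 46.206/60 = 48.7701000
  N → positive
  Lon: 126 + 4.61/60 = 126.0768333
  W ⇒ negate
Point 4:
  φ: degrees = first 2 digits = 48, minutes = 34.4029; 48 + 34.4029/60 = 48.5733817
  hemisphere S, so the sign is −
  Lon: degrees = first 3 digits = 108, minutes = 19.2161; 108 + 19.2161/60 = 108.3202683
  E → positive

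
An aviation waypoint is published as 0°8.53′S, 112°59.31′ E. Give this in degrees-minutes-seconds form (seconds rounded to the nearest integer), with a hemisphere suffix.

Lat: 8.53000′ → 8′ and 0.53000 × 60 = 31.80″
Lon: fractional minutes 0.31000 × 60 = 18.60″

0°08′32″ S, 112°59′19″ E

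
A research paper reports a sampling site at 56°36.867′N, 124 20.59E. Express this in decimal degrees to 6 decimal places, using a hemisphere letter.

56.614450° N, 124.343167° E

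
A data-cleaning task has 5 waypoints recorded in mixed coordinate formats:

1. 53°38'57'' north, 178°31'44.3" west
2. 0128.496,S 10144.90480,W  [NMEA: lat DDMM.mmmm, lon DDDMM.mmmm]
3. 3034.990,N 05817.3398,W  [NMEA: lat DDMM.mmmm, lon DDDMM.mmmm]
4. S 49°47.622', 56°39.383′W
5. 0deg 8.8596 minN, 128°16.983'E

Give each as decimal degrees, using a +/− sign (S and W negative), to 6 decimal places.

1. 53.649167, -178.528972
2. -1.474933, -101.748413
3. 30.583167, -58.288997
4. -49.793700, -56.656383
5. 0.147660, 128.283050

Point 1:
  Latitude: 53 + 38/60 + 57/3600 = 53.6491667
  N → positive
  Lon: 178° + 31/60 + 44.3/3600 = 178 + 0.516667 + 0.012306 = 178.5289722
  hemisphere W, so the sign is −
Point 2:
  φ: degrees = first 2 digits = 1, minutes = 28.496; 1 + 28.496/60 = 1.4749333
  S → negative
  λ: split at 3 digits → 101° and 44.9048′; 101 + 44.9048/60 = 101.7484133
  hemisphere W, so the sign is −
Point 3:
  Lat: split at 2 digits → 30° and 34.99′; 30 + 34.99/60 = 30.5831667
  N ⇒ keep positive
  Lon: split at 3 digits → 058° and 17.3398′; 58 + 17.3398/60 = 58.2889967
  hemisphere W, so the sign is −
Point 4:
  Lat: 49 + 47.622/60 = 49.7937000
  hemisphere S, so the sign is −
  Lon: 39.383′ = 0.656383°; total 56.6563833
  W → negative
Point 5:
  Lat: 8.8596′ = 0.147660°; total 0.1476600
  N → positive
  λ: 16.983′ = 0.283050°; total 128.2830500
  E → positive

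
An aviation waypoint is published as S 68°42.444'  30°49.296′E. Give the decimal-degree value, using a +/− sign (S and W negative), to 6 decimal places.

-68.707400, 30.821600

Latitude: 68 + 42.444/60 = 68.7074000
hemisphere S, so the sign is −
Lon: 30 + 49.296/60 = 30.8216000
E ⇒ keep positive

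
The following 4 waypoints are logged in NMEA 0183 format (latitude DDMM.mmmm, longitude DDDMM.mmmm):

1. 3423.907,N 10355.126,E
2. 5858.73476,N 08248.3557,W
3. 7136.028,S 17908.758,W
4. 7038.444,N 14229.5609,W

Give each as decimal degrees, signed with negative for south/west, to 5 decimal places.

Point 1:
  Latitude: degrees = first 2 digits = 34, minutes = 23.907; 34 + 23.907/60 = 34.398450
  N ⇒ keep positive
  Longitude: split at 3 digits → 103° and 55.126′; 103 + 55.126/60 = 103.918767
  E ⇒ keep positive
Point 2:
  φ: degrees = first 2 digits = 58, minutes = 58.73476; 58 + 58.73476/60 = 58.978913
  N → positive
  Lon: degrees = first 3 digits = 82, minutes = 48.3557; 82 + 48.3557/60 = 82.805928
  W → negative
Point 3:
  Latitude: split at 2 digits → 71° and 36.028′; 71 + 36.028/60 = 71.600467
  S ⇒ negate
  Longitude: split at 3 digits → 179° and 8.758′; 179 + 8.758/60 = 179.145967
  hemisphere W, so the sign is −
Point 4:
  Latitude: degrees = first 2 digits = 70, minutes = 38.444; 70 + 38.444/60 = 70.640733
  N ⇒ keep positive
  Lon: split at 3 digits → 142° and 29.5609′; 142 + 29.5609/60 = 142.492682
  W → negative

1. 34.39845, 103.91877
2. 58.97891, -82.80593
3. -71.60047, -179.14597
4. 70.64073, -142.49268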